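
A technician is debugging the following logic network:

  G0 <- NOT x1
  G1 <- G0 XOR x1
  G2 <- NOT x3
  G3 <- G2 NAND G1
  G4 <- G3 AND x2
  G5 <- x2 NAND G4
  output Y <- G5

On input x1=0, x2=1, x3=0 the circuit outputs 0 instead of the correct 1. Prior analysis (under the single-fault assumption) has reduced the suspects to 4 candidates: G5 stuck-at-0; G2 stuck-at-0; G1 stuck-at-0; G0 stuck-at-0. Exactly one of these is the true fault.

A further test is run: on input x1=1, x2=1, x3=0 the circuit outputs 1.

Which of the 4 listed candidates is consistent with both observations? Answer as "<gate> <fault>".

G0 stuck-at-0

Evaluate each candidate on input x1=1, x2=1, x3=0:
  G5 stuck-at-0: G0=0, G1=1, G2=1, G3=0, G4=0, G5=0 [stuck-at-0] → 0 — eliminated
  G2 stuck-at-0: G0=0, G1=1, G2=0 [stuck-at-0], G3=1, G4=1, G5=0 → 0 — eliminated
  G1 stuck-at-0: G0=0, G1=0 [stuck-at-0], G2=1, G3=1, G4=1, G5=0 → 0 — eliminated
  G0 stuck-at-0: G0=0 [stuck-at-0], G1=1, G2=1, G3=0, G4=0, G5=1 → 1 — matches
Only G0 stuck-at-0 reproduces the observed 1.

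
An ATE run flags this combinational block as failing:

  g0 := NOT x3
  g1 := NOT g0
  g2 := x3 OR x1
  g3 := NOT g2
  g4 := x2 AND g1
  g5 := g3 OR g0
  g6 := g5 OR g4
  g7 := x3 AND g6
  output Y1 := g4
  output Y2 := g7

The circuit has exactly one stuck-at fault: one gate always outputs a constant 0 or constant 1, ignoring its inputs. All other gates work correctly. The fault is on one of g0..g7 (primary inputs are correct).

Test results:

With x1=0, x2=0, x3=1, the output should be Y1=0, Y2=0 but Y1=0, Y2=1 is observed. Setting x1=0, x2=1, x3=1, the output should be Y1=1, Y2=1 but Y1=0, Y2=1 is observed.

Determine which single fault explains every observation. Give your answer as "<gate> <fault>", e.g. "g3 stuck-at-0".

Fault-free values for test 1 (x1=0, x2=0, x3=1): g0=0, g1=1, g2=1, g3=0, g4=0, g5=0, g6=0, g7=0, giving Y1=0, Y2=0. Observed Y1=0, Y2=1.
Test 1: faults giving observed Y1=0, Y2=1 are {g0 stuck-at-1, g2 stuck-at-0, g3 stuck-at-1, g5 stuck-at-1, g6 stuck-at-1, g7 stuck-at-1}.
Test 2 (x1=0, x2=1, x3=1): fault-free g0=0, g1=1, g2=1, g3=0, g4=1, g5=0, g6=1, g7=1 → Y1=1, Y2=1; observed Y1=0, Y2=1. Eliminates g2 stuck-at-0, g3 stuck-at-1, g5 stuck-at-1, g6 stuck-at-1, g7 stuck-at-1.
Only g0 stuck-at-1 is consistent with every test.

g0 stuck-at-1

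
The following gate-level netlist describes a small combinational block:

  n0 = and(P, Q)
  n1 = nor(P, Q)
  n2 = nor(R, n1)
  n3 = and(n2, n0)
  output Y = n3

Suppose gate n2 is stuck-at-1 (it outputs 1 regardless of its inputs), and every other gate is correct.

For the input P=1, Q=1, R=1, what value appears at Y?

Propagate with n2 forced: n0=1, n1=0, n2=1 [stuck-at-1], n3=1.
So Y = 1. (Without the fault it would be 0.)

1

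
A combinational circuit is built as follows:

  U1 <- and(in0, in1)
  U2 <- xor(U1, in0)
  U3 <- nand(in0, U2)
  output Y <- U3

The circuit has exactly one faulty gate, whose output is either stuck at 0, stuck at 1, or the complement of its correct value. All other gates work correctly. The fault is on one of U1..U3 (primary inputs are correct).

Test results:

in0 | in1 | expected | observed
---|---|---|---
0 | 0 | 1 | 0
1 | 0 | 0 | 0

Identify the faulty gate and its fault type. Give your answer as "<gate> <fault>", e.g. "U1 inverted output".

U3 stuck-at-0

Fault-free values for test 1 (in0=0, in1=0): U1=0, U2=0, U3=1, giving Y=1. Observed 0.
Test 1: faults giving observed 0 are {U3 stuck-at-0, U3 inverted output}.
Test 2 (in0=1, in1=0): fault-free U1=0, U2=1, U3=0 → 0; observed 0. Eliminates U3 inverted output.
Only U3 stuck-at-0 is consistent with every test.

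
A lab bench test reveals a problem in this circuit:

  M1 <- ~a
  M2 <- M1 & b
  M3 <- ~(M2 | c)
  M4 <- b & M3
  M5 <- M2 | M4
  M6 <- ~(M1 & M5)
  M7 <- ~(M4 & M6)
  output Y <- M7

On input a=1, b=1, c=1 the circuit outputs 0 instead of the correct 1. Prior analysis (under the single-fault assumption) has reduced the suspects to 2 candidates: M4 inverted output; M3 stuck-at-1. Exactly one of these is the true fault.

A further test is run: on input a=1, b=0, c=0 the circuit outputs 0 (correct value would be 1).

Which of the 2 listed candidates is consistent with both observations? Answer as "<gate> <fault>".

Evaluate each candidate on input a=1, b=0, c=0:
  M4 inverted output: M1=0, M2=0, M3=1, M4=1 [inverted output], M5=1, M6=1, M7=0 → 0 — matches
  M3 stuck-at-1: M1=0, M2=0, M3=1 [stuck-at-1], M4=0, M5=0, M6=1, M7=1 → 1 — eliminated
Only M4 inverted output reproduces the observed 0.

M4 inverted output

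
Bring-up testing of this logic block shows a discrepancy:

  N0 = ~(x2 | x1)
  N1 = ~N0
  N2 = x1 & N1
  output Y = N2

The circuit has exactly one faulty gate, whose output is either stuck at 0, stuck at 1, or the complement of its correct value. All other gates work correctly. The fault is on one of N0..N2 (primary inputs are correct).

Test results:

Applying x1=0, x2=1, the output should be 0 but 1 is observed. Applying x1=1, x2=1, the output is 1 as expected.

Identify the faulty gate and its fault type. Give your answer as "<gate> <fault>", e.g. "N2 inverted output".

N2 stuck-at-1

Fault-free values for test 1 (x1=0, x2=1): N0=0, N1=1, N2=0, giving Y=0. Observed 1.
Test 1: faults giving observed 1 are {N2 stuck-at-1, N2 inverted output}.
Test 2 (x1=1, x2=1): fault-free N0=0, N1=1, N2=1 → 1; observed 1. Eliminates N2 inverted output.
Only N2 stuck-at-1 is consistent with every test.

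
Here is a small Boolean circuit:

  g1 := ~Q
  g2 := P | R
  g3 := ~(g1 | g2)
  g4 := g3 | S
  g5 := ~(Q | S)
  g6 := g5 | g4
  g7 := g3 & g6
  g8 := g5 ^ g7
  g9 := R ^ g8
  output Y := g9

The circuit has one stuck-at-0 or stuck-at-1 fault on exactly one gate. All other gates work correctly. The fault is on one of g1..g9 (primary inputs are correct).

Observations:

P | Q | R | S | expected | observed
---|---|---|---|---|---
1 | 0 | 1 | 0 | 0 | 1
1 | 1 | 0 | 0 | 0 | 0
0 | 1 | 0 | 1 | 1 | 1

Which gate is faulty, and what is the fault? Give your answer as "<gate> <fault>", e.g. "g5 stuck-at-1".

Fault-free values for test 1 (P=1, Q=0, R=1, S=0): g1=1, g2=1, g3=0, g4=0, g5=1, g6=1, g7=0, g8=1, g9=0, giving Y=0. Observed 1.
Test 1: faults giving observed 1 are {g3 stuck-at-1, g5 stuck-at-0, g7 stuck-at-1, g8 stuck-at-0, g9 stuck-at-1}.
Test 2 (P=1, Q=1, R=0, S=0): fault-free g1=0, g2=1, g3=0, g4=0, g5=0, g6=0, g7=0, g8=0, g9=0 → 0; observed 0. Eliminates g3 stuck-at-1, g7 stuck-at-1, g9 stuck-at-1.
Test 3 (P=0, Q=1, R=0, S=1): fault-free g1=0, g2=0, g3=1, g4=1, g5=0, g6=1, g7=1, g8=1, g9=1 → 1; observed 1. Eliminates g8 stuck-at-0.
Only g5 stuck-at-0 is consistent with every test.

g5 stuck-at-0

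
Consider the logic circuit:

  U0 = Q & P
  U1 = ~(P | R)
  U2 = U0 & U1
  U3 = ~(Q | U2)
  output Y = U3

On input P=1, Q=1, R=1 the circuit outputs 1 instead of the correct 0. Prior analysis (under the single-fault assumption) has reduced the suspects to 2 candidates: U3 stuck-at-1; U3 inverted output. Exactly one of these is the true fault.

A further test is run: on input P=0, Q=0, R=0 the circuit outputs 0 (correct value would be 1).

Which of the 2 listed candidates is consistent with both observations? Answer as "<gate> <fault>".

U3 inverted output

Evaluate each candidate on input P=0, Q=0, R=0:
  U3 stuck-at-1: U0=0, U1=1, U2=0, U3=1 [stuck-at-1] → 1 — eliminated
  U3 inverted output: U0=0, U1=1, U2=0, U3=0 [inverted output] → 0 — matches
Only U3 inverted output reproduces the observed 0.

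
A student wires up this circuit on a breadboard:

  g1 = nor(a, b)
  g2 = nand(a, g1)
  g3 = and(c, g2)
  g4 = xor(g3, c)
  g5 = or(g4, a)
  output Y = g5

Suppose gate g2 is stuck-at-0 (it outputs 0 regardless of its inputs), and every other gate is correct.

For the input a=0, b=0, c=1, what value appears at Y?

1

Propagate with g2 forced: g1=1, g2=0 [stuck-at-0], g3=0, g4=1, g5=1.
So Y = 1. (Without the fault it would be 0.)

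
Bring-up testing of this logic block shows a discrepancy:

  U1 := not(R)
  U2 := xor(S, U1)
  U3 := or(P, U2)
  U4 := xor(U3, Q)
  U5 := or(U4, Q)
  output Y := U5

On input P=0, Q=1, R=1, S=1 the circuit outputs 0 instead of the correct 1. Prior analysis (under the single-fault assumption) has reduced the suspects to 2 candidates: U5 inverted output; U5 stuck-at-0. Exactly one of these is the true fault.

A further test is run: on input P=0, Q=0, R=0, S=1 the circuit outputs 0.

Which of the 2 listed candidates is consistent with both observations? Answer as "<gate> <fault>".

Evaluate each candidate on input P=0, Q=0, R=0, S=1:
  U5 inverted output: U1=1, U2=0, U3=0, U4=0, U5=1 [inverted output] → 1 — eliminated
  U5 stuck-at-0: U1=1, U2=0, U3=0, U4=0, U5=0 [stuck-at-0] → 0 — matches
Only U5 stuck-at-0 reproduces the observed 0.

U5 stuck-at-0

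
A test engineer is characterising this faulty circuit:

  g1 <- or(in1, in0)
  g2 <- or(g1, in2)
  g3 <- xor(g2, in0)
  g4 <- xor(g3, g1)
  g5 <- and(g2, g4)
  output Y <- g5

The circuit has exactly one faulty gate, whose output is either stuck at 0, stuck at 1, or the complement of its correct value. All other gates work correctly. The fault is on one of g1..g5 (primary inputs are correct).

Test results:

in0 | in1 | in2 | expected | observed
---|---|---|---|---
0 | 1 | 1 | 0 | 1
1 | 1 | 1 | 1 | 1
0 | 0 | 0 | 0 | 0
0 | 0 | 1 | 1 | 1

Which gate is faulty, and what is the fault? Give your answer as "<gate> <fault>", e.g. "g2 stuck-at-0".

Fault-free values for test 1 (in0=0, in1=1, in2=1): g1=1, g2=1, g3=1, g4=0, g5=0, giving Y=0. Observed 1.
Test 1: faults giving observed 1 are {g1 stuck-at-0, g1 inverted output, g3 stuck-at-0, g3 inverted output, g4 stuck-at-1, g4 inverted output, g5 stuck-at-1, g5 inverted output}.
Test 2 (in0=1, in1=1, in2=1): fault-free g1=1, g2=1, g3=0, g4=1, g5=1 → 1; observed 1. Eliminates g1 stuck-at-0, g1 inverted output, g3 inverted output, g4 inverted output, g5 inverted output.
Test 3 (in0=0, in1=0, in2=0): fault-free g1=0, g2=0, g3=0, g4=0, g5=0 → 0; observed 0. Eliminates g5 stuck-at-1.
Test 4 (in0=0, in1=0, in2=1): fault-free g1=0, g2=1, g3=1, g4=1, g5=1 → 1; observed 1. Eliminates g3 stuck-at-0.
Only g4 stuck-at-1 is consistent with every test.

g4 stuck-at-1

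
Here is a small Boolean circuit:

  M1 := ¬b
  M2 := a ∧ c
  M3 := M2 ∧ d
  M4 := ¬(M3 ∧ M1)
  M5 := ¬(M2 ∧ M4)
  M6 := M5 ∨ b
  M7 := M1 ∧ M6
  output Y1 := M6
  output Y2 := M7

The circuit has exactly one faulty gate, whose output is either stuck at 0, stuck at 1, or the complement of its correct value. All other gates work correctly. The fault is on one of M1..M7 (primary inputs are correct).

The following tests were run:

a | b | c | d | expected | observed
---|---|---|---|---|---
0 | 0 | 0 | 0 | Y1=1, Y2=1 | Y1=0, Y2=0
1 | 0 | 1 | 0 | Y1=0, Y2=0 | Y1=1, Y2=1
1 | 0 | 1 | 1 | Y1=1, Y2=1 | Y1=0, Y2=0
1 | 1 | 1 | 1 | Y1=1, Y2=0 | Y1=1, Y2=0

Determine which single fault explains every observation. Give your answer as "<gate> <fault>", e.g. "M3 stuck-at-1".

M5 inverted output

Fault-free values for test 1 (a=0, b=0, c=0, d=0): M1=1, M2=0, M3=0, M4=1, M5=1, M6=1, M7=1, giving Y1=1, Y2=1. Observed Y1=0, Y2=0.
Test 1: faults giving observed Y1=0, Y2=0 are {M2 stuck-at-1, M2 inverted output, M5 stuck-at-0, M5 inverted output, M6 stuck-at-0, M6 inverted output}.
Test 2 (a=1, b=0, c=1, d=0): fault-free M1=1, M2=1, M3=0, M4=1, M5=0, M6=0, M7=0 → Y1=0, Y2=0; observed Y1=1, Y2=1. Eliminates M2 stuck-at-1, M5 stuck-at-0, M6 stuck-at-0.
Test 3 (a=1, b=0, c=1, d=1): fault-free M1=1, M2=1, M3=1, M4=0, M5=1, M6=1, M7=1 → Y1=1, Y2=1; observed Y1=0, Y2=0. Eliminates M2 inverted output.
Test 4 (a=1, b=1, c=1, d=1): fault-free M1=0, M2=1, M3=1, M4=1, M5=0, M6=1, M7=0 → Y1=1, Y2=0; observed Y1=1, Y2=0. Eliminates M6 inverted output.
Only M5 inverted output is consistent with every test.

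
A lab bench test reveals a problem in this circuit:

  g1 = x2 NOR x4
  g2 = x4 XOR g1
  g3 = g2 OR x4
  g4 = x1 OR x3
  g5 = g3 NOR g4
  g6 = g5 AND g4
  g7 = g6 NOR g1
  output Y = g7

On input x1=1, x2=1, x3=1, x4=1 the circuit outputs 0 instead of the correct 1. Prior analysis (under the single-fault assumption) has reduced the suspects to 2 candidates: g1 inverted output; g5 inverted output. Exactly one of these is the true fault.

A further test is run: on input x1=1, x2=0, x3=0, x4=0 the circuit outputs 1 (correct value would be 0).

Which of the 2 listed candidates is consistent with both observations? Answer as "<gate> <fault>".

Evaluate each candidate on input x1=1, x2=0, x3=0, x4=0:
  g1 inverted output: g1=0 [inverted output], g2=0, g3=0, g4=1, g5=0, g6=0, g7=1 → 1 — matches
  g5 inverted output: g1=1, g2=1, g3=1, g4=1, g5=1 [inverted output], g6=1, g7=0 → 0 — eliminated
Only g1 inverted output reproduces the observed 1.

g1 inverted output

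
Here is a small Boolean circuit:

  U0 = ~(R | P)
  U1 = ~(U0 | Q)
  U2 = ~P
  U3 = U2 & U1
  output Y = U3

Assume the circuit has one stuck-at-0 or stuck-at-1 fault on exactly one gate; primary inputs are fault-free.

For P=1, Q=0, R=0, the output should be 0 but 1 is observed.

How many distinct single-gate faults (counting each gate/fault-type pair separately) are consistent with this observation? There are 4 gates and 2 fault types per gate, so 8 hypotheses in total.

2

Fault-free: U0=0, U1=1, U2=0, U3=0 → 0. Observed 1.
  U0 stuck-at-0: output 0 ✗
  U0 stuck-at-1: output 0 ✗
  U1 stuck-at-0: output 0 ✗
  U1 stuck-at-1: output 0 ✗
  U2 stuck-at-0: output 0 ✗
  U2 stuck-at-1: output 1 ✓
  U3 stuck-at-0: output 0 ✗
  U3 stuck-at-1: output 1 ✓
Consistent faults: {U2 stuck-at-1, U3 stuck-at-1} — 2 in all.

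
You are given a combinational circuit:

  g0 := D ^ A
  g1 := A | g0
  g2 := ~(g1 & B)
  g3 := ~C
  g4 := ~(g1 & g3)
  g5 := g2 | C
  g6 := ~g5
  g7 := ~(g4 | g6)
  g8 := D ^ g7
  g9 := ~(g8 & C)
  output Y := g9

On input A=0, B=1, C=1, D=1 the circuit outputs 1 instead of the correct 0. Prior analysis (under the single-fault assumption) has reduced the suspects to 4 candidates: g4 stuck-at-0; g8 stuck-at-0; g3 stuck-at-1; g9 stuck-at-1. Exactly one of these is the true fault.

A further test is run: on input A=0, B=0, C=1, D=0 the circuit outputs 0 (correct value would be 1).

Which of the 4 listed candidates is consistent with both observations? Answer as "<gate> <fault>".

g4 stuck-at-0

Evaluate each candidate on input A=0, B=0, C=1, D=0:
  g4 stuck-at-0: g0=0, g1=0, g2=1, g3=0, g4=0 [stuck-at-0], g5=1, g6=0, g7=1, g8=1, g9=0 → 0 — matches
  g8 stuck-at-0: g0=0, g1=0, g2=1, g3=0, g4=1, g5=1, g6=0, g7=0, g8=0 [stuck-at-0], g9=1 → 1 — eliminated
  g3 stuck-at-1: g0=0, g1=0, g2=1, g3=1 [stuck-at-1], g4=1, g5=1, g6=0, g7=0, g8=0, g9=1 → 1 — eliminated
  g9 stuck-at-1: g0=0, g1=0, g2=1, g3=0, g4=1, g5=1, g6=0, g7=0, g8=0, g9=1 [stuck-at-1] → 1 — eliminated
Only g4 stuck-at-0 reproduces the observed 0.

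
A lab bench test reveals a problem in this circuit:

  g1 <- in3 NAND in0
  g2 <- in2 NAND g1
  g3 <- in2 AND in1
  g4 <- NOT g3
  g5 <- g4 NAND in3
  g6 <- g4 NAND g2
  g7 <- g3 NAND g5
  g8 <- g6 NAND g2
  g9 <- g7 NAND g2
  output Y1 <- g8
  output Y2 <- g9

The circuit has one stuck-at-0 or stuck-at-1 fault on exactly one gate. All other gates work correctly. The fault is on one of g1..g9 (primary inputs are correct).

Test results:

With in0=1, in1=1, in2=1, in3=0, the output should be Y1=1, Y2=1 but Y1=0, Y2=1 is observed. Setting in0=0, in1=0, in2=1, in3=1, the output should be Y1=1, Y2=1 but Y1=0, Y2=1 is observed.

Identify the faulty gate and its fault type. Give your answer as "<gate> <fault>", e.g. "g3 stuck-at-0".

Fault-free values for test 1 (in0=1, in1=1, in2=1, in3=0): g1=1, g2=0, g3=1, g4=0, g5=1, g6=1, g7=0, g8=1, g9=1, giving Y1=1, Y2=1. Observed Y1=0, Y2=1.
Test 1: faults giving observed Y1=0, Y2=1 are {g1 stuck-at-0, g2 stuck-at-1, g8 stuck-at-0}.
Test 2 (in0=0, in1=0, in2=1, in3=1): fault-free g1=1, g2=0, g3=0, g4=1, g5=0, g6=1, g7=1, g8=1, g9=1 → Y1=1, Y2=1; observed Y1=0, Y2=1. Eliminates g1 stuck-at-0, g2 stuck-at-1.
Only g8 stuck-at-0 is consistent with every test.

g8 stuck-at-0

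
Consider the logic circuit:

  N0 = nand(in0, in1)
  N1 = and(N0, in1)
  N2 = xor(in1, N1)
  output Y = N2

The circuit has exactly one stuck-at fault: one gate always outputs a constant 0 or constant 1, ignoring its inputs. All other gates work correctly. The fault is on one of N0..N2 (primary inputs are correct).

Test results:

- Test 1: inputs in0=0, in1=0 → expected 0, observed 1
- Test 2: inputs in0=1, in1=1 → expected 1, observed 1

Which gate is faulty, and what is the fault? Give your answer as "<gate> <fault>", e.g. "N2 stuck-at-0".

Fault-free values for test 1 (in0=0, in1=0): N0=1, N1=0, N2=0, giving Y=0. Observed 1.
Test 1: faults giving observed 1 are {N1 stuck-at-1, N2 stuck-at-1}.
Test 2 (in0=1, in1=1): fault-free N0=0, N1=0, N2=1 → 1; observed 1. Eliminates N1 stuck-at-1.
Only N2 stuck-at-1 is consistent with every test.

N2 stuck-at-1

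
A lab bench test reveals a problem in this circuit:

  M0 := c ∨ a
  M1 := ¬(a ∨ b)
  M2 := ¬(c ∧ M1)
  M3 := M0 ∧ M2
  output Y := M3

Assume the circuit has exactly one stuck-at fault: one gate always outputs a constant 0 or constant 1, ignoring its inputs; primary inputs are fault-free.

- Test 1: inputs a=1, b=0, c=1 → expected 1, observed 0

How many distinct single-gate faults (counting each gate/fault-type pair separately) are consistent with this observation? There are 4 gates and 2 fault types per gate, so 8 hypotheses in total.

Fault-free: M0=1, M1=0, M2=1, M3=1 → 1. Observed 0.
  M0 stuck-at-0: output 0 ✓
  M0 stuck-at-1: output 1 ✗
  M1 stuck-at-0: output 1 ✗
  M1 stuck-at-1: output 0 ✓
  M2 stuck-at-0: output 0 ✓
  M2 stuck-at-1: output 1 ✗
  M3 stuck-at-0: output 0 ✓
  M3 stuck-at-1: output 1 ✗
Consistent faults: {M0 stuck-at-0, M1 stuck-at-1, M2 stuck-at-0, M3 stuck-at-0} — 4 in all.

4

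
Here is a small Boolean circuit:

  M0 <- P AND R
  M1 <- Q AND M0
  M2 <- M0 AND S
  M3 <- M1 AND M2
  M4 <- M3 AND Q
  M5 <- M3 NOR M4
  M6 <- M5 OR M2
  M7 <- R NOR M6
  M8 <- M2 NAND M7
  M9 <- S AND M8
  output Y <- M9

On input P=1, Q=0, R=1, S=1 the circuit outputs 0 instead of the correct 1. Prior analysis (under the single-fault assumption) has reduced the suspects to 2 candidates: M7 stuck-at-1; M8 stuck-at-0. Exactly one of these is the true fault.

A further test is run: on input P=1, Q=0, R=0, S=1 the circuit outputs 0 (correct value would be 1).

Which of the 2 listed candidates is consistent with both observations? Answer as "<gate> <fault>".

M8 stuck-at-0

Evaluate each candidate on input P=1, Q=0, R=0, S=1:
  M7 stuck-at-1: M0=0, M1=0, M2=0, M3=0, M4=0, M5=1, M6=1, M7=1 [stuck-at-1], M8=1, M9=1 → 1 — eliminated
  M8 stuck-at-0: M0=0, M1=0, M2=0, M3=0, M4=0, M5=1, M6=1, M7=0, M8=0 [stuck-at-0], M9=0 → 0 — matches
Only M8 stuck-at-0 reproduces the observed 0.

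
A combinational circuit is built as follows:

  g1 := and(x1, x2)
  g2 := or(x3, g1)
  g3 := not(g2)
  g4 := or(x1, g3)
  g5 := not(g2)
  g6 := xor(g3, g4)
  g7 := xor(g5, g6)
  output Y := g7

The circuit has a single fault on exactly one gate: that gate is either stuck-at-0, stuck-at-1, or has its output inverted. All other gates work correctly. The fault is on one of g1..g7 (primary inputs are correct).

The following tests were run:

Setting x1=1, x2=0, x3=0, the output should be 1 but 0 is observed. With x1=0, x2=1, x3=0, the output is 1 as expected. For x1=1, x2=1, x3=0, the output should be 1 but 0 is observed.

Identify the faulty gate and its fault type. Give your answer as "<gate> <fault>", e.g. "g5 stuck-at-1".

Fault-free values for test 1 (x1=1, x2=0, x3=0): g1=0, g2=0, g3=1, g4=1, g5=1, g6=0, g7=1, giving Y=1. Observed 0.
Test 1: faults giving observed 0 are {g3 stuck-at-0, g3 inverted output, g4 stuck-at-0, g4 inverted output, g5 stuck-at-0, g5 inverted output, g6 stuck-at-1, g6 inverted output, g7 stuck-at-0, g7 inverted output}.
Test 2 (x1=0, x2=1, x3=0): fault-free g1=0, g2=0, g3=1, g4=1, g5=1, g6=0, g7=1 → 1; observed 1. Eliminates g4 stuck-at-0, g4 inverted output, g5 stuck-at-0, g5 inverted output, g6 stuck-at-1, g6 inverted output, g7 stuck-at-0, g7 inverted output.
Test 3 (x1=1, x2=1, x3=0): fault-free g1=1, g2=1, g3=0, g4=1, g5=0, g6=1, g7=1 → 1; observed 0. Eliminates g3 stuck-at-0.
Only g3 inverted output is consistent with every test.

g3 inverted output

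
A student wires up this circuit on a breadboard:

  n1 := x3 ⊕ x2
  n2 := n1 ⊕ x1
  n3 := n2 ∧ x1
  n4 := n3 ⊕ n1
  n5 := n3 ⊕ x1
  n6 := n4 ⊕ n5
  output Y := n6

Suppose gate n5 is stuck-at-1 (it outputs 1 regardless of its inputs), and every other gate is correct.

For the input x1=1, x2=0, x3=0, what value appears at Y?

0

Propagate with n5 forced: n1=0, n2=1, n3=1, n4=1, n5=1 [stuck-at-1], n6=0.
So Y = 0. (Without the fault it would be 1.)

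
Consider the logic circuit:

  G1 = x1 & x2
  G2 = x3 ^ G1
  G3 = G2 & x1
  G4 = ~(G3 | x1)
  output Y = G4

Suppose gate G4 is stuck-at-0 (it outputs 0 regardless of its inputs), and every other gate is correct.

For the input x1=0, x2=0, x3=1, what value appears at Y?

Propagate with G4 forced: G1=0, G2=1, G3=0, G4=0 [stuck-at-0].
So Y = 0. (Without the fault it would be 1.)

0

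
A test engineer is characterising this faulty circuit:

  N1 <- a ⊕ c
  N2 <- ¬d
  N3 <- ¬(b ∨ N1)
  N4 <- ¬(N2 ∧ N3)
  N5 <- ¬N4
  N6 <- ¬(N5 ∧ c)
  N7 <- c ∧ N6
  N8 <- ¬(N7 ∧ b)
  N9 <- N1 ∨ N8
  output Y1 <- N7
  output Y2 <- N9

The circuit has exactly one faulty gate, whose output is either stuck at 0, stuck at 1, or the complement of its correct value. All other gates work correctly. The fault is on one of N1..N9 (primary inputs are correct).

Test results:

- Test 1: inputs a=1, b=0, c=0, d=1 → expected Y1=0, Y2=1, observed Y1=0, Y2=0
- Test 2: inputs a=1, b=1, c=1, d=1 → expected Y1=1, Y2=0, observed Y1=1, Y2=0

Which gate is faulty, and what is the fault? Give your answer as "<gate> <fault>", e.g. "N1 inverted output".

Fault-free values for test 1 (a=1, b=0, c=0, d=1): N1=1, N2=0, N3=0, N4=1, N5=0, N6=1, N7=0, N8=1, N9=1, giving Y1=0, Y2=1. Observed Y1=0, Y2=0.
Test 1: faults giving observed Y1=0, Y2=0 are {N9 stuck-at-0, N9 inverted output}.
Test 2 (a=1, b=1, c=1, d=1): fault-free N1=0, N2=0, N3=0, N4=1, N5=0, N6=1, N7=1, N8=0, N9=0 → Y1=1, Y2=0; observed Y1=1, Y2=0. Eliminates N9 inverted output.
Only N9 stuck-at-0 is consistent with every test.

N9 stuck-at-0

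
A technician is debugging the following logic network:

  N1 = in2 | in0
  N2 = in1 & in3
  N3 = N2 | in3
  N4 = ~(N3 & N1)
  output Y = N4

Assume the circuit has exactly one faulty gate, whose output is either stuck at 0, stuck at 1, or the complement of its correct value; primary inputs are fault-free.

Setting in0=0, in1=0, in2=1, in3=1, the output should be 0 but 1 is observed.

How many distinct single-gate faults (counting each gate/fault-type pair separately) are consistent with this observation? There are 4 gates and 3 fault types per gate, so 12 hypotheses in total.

6

Fault-free: N1=1, N2=0, N3=1, N4=0 → 0. Observed 1.
  N1 stuck-at-0: output 1 ✓
  N1 stuck-at-1: output 0 ✗
  N1 inverted output: output 1 ✓
  N2 stuck-at-0: output 0 ✗
  N2 stuck-at-1: output 0 ✗
  N2 inverted output: output 0 ✗
  N3 stuck-at-0: output 1 ✓
  N3 stuck-at-1: output 0 ✗
  N3 inverted output: output 1 ✓
  N4 stuck-at-0: output 0 ✗
  N4 stuck-at-1: output 1 ✓
  N4 inverted output: output 1 ✓
Consistent faults: {N1 stuck-at-0, N1 inverted output, N3 stuck-at-0, N3 inverted output, N4 stuck-at-1, N4 inverted output} — 6 in all.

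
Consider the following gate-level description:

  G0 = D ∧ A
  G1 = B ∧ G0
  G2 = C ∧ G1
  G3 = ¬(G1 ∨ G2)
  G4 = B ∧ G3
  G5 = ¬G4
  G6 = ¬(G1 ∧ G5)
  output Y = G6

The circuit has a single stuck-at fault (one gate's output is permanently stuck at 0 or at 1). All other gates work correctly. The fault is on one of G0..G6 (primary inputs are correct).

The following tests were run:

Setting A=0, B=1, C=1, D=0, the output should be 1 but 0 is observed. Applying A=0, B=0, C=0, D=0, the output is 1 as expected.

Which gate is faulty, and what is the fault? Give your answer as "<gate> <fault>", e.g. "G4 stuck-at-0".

G0 stuck-at-1

Fault-free values for test 1 (A=0, B=1, C=1, D=0): G0=0, G1=0, G2=0, G3=1, G4=1, G5=0, G6=1, giving Y=1. Observed 0.
Test 1: faults giving observed 0 are {G0 stuck-at-1, G1 stuck-at-1, G6 stuck-at-0}.
Test 2 (A=0, B=0, C=0, D=0): fault-free G0=0, G1=0, G2=0, G3=1, G4=0, G5=1, G6=1 → 1; observed 1. Eliminates G1 stuck-at-1, G6 stuck-at-0.
Only G0 stuck-at-1 is consistent with every test.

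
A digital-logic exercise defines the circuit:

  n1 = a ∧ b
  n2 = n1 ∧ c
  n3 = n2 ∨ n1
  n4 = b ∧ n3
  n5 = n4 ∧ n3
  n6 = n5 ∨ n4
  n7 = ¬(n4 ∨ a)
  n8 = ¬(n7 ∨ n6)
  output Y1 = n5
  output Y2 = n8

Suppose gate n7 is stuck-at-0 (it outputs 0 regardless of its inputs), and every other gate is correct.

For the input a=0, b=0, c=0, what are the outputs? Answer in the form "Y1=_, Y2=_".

Propagate with n7 forced: n1=0, n2=0, n3=0, n4=0, n5=0, n6=0, n7=0 [stuck-at-0], n8=1.
So the outputs are Y1=0, Y2=1. (Without the fault they would be Y1=0, Y2=0.)

Y1=0, Y2=1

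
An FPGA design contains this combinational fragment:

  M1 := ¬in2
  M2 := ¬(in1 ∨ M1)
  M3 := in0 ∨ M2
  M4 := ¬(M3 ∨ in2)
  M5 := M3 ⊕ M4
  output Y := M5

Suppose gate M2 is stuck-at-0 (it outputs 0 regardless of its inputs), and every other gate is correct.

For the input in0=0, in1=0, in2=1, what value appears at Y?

Propagate with M2 forced: M1=0, M2=0 [stuck-at-0], M3=0, M4=0, M5=0.
So Y = 0. (Without the fault it would be 1.)

0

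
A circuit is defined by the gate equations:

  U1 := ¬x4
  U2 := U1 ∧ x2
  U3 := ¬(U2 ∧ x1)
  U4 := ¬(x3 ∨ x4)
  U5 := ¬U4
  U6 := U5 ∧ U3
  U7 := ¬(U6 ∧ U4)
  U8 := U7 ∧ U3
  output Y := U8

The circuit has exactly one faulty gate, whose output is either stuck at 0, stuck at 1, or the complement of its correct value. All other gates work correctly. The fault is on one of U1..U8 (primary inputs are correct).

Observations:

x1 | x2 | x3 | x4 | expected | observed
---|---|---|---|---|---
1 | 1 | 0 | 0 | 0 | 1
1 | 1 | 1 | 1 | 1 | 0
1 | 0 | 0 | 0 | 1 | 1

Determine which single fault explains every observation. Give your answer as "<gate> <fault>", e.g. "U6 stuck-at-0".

Fault-free values for test 1 (x1=1, x2=1, x3=0, x4=0): U1=1, U2=1, U3=0, U4=1, U5=0, U6=0, U7=1, U8=0, giving Y=0. Observed 1.
Test 1: faults giving observed 1 are {U1 stuck-at-0, U1 inverted output, U2 stuck-at-0, U2 inverted output, U3 stuck-at-1, U3 inverted output, U8 stuck-at-1, U8 inverted output}.
Test 2 (x1=1, x2=1, x3=1, x4=1): fault-free U1=0, U2=0, U3=1, U4=0, U5=1, U6=1, U7=1, U8=1 → 1; observed 0. Eliminates U1 stuck-at-0, U2 stuck-at-0, U3 stuck-at-1, U8 stuck-at-1.
Test 3 (x1=1, x2=0, x3=0, x4=0): fault-free U1=1, U2=0, U3=1, U4=1, U5=0, U6=0, U7=1, U8=1 → 1; observed 1. Eliminates U2 inverted output, U3 inverted output, U8 inverted output.
Only U1 inverted output is consistent with every test.

U1 inverted output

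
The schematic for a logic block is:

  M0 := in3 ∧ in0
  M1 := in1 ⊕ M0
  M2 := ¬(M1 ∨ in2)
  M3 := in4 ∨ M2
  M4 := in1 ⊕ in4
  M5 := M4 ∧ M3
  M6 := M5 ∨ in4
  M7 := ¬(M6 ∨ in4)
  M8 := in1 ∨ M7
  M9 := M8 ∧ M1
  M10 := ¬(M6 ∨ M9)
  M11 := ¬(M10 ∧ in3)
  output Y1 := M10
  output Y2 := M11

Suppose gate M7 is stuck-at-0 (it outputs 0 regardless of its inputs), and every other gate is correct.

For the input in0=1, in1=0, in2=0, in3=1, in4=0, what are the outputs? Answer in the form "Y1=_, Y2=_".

Propagate with M7 forced: M0=1, M1=1, M2=0, M3=0, M4=0, M5=0, M6=0, M7=0 [stuck-at-0], M8=0, M9=0, M10=1, M11=0.
So the outputs are Y1=1, Y2=0. (Without the fault they would be Y1=0, Y2=1.)

Y1=1, Y2=0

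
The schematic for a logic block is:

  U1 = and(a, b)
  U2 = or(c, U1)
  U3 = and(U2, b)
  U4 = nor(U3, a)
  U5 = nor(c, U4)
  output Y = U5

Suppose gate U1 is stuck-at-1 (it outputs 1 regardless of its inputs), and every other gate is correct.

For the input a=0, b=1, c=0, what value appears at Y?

1

Propagate with U1 forced: U1=1 [stuck-at-1], U2=1, U3=1, U4=0, U5=1.
So Y = 1. (Without the fault it would be 0.)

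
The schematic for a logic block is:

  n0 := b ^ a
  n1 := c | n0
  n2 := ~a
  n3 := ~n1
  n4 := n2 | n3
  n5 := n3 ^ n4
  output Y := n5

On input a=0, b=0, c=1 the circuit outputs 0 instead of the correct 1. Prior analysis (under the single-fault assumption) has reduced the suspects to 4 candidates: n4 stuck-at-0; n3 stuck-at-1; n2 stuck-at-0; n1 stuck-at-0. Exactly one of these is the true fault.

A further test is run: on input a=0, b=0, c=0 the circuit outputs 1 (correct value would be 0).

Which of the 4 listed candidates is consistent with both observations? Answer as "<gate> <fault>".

n4 stuck-at-0

Evaluate each candidate on input a=0, b=0, c=0:
  n4 stuck-at-0: n0=0, n1=0, n2=1, n3=1, n4=0 [stuck-at-0], n5=1 → 1 — matches
  n3 stuck-at-1: n0=0, n1=0, n2=1, n3=1 [stuck-at-1], n4=1, n5=0 → 0 — eliminated
  n2 stuck-at-0: n0=0, n1=0, n2=0 [stuck-at-0], n3=1, n4=1, n5=0 → 0 — eliminated
  n1 stuck-at-0: n0=0, n1=0 [stuck-at-0], n2=1, n3=1, n4=1, n5=0 → 0 — eliminated
Only n4 stuck-at-0 reproduces the observed 1.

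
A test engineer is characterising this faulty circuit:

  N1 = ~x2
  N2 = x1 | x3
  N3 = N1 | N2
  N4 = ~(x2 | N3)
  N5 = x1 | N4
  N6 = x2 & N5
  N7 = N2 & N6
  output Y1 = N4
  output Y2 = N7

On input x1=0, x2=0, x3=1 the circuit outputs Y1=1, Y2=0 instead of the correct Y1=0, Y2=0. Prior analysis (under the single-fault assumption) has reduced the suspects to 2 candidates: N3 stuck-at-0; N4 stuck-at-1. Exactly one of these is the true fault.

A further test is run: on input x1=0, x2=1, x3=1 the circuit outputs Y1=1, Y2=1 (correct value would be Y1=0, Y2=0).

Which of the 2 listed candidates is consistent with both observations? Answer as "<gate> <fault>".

Evaluate each candidate on input x1=0, x2=1, x3=1:
  N3 stuck-at-0: N1=0, N2=1, N3=0 [stuck-at-0], N4=0, N5=0, N6=0, N7=0 → Y1=0, Y2=0 — eliminated
  N4 stuck-at-1: N1=0, N2=1, N3=1, N4=1 [stuck-at-1], N5=1, N6=1, N7=1 → Y1=1, Y2=1 — matches
Only N4 stuck-at-1 reproduces the observed Y1=1, Y2=1.

N4 stuck-at-1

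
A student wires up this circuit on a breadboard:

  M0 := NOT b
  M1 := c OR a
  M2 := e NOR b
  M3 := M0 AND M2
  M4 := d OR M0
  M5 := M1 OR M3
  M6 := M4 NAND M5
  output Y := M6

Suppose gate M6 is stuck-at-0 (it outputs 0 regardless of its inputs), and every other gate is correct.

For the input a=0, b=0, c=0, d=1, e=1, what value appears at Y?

Propagate with M6 forced: M0=1, M1=0, M2=0, M3=0, M4=1, M5=0, M6=0 [stuck-at-0].
So Y = 0. (Without the fault it would be 1.)

0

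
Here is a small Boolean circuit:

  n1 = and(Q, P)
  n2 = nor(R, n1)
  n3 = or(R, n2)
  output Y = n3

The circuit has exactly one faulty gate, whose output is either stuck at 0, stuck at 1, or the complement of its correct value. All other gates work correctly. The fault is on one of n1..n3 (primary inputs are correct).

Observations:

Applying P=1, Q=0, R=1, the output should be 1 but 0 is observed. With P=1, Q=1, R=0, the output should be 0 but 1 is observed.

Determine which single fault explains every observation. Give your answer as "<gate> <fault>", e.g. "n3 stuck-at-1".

Fault-free values for test 1 (P=1, Q=0, R=1): n1=0, n2=0, n3=1, giving Y=1. Observed 0.
Test 1: faults giving observed 0 are {n3 stuck-at-0, n3 inverted output}.
Test 2 (P=1, Q=1, R=0): fault-free n1=1, n2=0, n3=0 → 0; observed 1. Eliminates n3 stuck-at-0.
Only n3 inverted output is consistent with every test.

n3 inverted output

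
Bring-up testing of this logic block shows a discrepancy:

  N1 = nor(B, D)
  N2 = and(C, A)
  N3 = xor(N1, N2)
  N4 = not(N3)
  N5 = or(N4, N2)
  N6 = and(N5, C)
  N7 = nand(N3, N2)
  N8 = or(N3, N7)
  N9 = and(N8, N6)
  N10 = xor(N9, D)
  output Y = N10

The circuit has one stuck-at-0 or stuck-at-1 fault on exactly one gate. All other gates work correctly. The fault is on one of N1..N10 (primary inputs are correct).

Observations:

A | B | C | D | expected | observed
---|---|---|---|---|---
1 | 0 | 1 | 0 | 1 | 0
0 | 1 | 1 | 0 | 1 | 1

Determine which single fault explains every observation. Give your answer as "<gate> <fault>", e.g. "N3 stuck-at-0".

Fault-free values for test 1 (A=1, B=0, C=1, D=0): N1=1, N2=1, N3=0, N4=1, N5=1, N6=1, N7=1, N8=1, N9=1, N10=1, giving Y=1. Observed 0.
Test 1: faults giving observed 0 are {N2 stuck-at-0, N5 stuck-at-0, N6 stuck-at-0, N7 stuck-at-0, N8 stuck-at-0, N9 stuck-at-0, N10 stuck-at-0}.
Test 2 (A=0, B=1, C=1, D=0): fault-free N1=0, N2=0, N3=0, N4=1, N5=1, N6=1, N7=1, N8=1, N9=1, N10=1 → 1; observed 1. Eliminates N5 stuck-at-0, N6 stuck-at-0, N7 stuck-at-0, N8 stuck-at-0, N9 stuck-at-0, N10 stuck-at-0.
Only N2 stuck-at-0 is consistent with every test.

N2 stuck-at-0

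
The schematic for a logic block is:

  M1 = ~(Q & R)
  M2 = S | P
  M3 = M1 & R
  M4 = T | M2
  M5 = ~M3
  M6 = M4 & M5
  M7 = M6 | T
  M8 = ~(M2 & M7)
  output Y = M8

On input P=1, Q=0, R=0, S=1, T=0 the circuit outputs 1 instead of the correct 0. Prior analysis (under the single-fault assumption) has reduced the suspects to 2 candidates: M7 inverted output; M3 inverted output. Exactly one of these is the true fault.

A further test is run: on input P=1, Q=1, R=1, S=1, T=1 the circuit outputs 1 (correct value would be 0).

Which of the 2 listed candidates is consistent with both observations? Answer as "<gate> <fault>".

M7 inverted output

Evaluate each candidate on input P=1, Q=1, R=1, S=1, T=1:
  M7 inverted output: M1=0, M2=1, M3=0, M4=1, M5=1, M6=1, M7=0 [inverted output], M8=1 → 1 — matches
  M3 inverted output: M1=0, M2=1, M3=1 [inverted output], M4=1, M5=0, M6=0, M7=1, M8=0 → 0 — eliminated
Only M7 inverted output reproduces the observed 1.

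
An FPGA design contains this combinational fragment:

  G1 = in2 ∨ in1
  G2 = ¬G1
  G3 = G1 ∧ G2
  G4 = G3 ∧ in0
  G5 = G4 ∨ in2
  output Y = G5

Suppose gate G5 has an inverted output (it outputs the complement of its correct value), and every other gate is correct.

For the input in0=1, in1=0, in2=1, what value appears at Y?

0

Propagate with G5 forced: G1=1, G2=0, G3=0, G4=0, G5=0 [inverted output].
So Y = 0. (Without the fault it would be 1.)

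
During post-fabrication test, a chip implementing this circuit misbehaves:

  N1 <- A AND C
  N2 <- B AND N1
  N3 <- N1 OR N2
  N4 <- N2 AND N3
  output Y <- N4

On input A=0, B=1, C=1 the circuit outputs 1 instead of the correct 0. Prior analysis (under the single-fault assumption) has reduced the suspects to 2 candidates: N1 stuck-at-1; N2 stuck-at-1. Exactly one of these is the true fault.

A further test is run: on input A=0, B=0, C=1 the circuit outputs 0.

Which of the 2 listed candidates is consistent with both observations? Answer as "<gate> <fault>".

N1 stuck-at-1

Evaluate each candidate on input A=0, B=0, C=1:
  N1 stuck-at-1: N1=1 [stuck-at-1], N2=0, N3=1, N4=0 → 0 — matches
  N2 stuck-at-1: N1=0, N2=1 [stuck-at-1], N3=1, N4=1 → 1 — eliminated
Only N1 stuck-at-1 reproduces the observed 0.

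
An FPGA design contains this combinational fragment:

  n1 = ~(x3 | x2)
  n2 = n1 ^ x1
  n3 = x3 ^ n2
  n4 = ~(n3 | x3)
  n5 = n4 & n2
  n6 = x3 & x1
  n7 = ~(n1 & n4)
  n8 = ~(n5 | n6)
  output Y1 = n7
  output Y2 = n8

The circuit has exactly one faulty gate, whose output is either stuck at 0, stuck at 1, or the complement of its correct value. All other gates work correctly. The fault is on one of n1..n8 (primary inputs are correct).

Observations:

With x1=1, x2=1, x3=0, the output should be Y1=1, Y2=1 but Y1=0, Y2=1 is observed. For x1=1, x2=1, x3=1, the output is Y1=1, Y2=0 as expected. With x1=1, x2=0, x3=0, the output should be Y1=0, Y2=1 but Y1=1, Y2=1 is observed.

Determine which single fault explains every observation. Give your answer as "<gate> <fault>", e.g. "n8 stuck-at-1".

Fault-free values for test 1 (x1=1, x2=1, x3=0): n1=0, n2=1, n3=1, n4=0, n5=0, n6=0, n7=1, n8=1, giving Y1=1, Y2=1. Observed Y1=0, Y2=1.
Test 1: faults giving observed Y1=0, Y2=1 are {n1 stuck-at-1, n1 inverted output, n7 stuck-at-0, n7 inverted output}.
Test 2 (x1=1, x2=1, x3=1): fault-free n1=0, n2=1, n3=0, n4=0, n5=0, n6=1, n7=1, n8=0 → Y1=1, Y2=0; observed Y1=1, Y2=0. Eliminates n7 stuck-at-0, n7 inverted output.
Test 3 (x1=1, x2=0, x3=0): fault-free n1=1, n2=0, n3=0, n4=1, n5=0, n6=0, n7=0, n8=1 → Y1=0, Y2=1; observed Y1=1, Y2=1. Eliminates n1 stuck-at-1.
Only n1 inverted output is consistent with every test.

n1 inverted output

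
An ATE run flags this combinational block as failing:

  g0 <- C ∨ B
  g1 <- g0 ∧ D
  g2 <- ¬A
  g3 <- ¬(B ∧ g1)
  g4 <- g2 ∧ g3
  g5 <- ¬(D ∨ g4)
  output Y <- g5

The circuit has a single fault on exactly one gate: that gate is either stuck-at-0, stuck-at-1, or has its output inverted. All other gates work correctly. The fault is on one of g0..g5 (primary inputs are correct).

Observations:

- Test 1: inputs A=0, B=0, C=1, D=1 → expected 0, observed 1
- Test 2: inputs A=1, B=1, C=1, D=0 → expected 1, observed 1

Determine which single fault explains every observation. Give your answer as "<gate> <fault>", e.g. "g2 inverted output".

Fault-free values for test 1 (A=0, B=0, C=1, D=1): g0=1, g1=1, g2=1, g3=1, g4=1, g5=0, giving Y=0. Observed 1.
Test 1: faults giving observed 1 are {g5 stuck-at-1, g5 inverted output}.
Test 2 (A=1, B=1, C=1, D=0): fault-free g0=1, g1=0, g2=0, g3=1, g4=0, g5=1 → 1; observed 1. Eliminates g5 inverted output.
Only g5 stuck-at-1 is consistent with every test.

g5 stuck-at-1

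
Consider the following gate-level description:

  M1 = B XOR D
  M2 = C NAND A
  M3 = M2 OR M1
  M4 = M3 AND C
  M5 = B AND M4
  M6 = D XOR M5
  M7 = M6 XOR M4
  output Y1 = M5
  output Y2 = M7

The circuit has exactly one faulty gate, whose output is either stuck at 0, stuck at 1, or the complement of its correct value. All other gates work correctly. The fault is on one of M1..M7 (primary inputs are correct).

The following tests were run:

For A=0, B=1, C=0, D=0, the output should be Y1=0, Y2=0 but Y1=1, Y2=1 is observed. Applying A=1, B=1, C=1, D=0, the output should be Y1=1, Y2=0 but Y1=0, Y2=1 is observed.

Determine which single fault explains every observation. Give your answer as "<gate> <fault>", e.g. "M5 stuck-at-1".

M5 inverted output

Fault-free values for test 1 (A=0, B=1, C=0, D=0): M1=1, M2=1, M3=1, M4=0, M5=0, M6=0, M7=0, giving Y1=0, Y2=0. Observed Y1=1, Y2=1.
Test 1: faults giving observed Y1=1, Y2=1 are {M5 stuck-at-1, M5 inverted output}.
Test 2 (A=1, B=1, C=1, D=0): fault-free M1=1, M2=0, M3=1, M4=1, M5=1, M6=1, M7=0 → Y1=1, Y2=0; observed Y1=0, Y2=1. Eliminates M5 stuck-at-1.
Only M5 inverted output is consistent with every test.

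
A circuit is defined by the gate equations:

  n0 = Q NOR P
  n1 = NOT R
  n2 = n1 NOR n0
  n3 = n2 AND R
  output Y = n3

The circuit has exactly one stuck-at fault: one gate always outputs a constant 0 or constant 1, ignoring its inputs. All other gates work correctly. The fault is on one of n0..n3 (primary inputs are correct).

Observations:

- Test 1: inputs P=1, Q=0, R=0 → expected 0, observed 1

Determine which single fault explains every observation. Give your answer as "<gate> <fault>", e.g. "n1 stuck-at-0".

n3 stuck-at-1

Fault-free values for test 1 (P=1, Q=0, R=0): n0=0, n1=1, n2=0, n3=0, giving Y=0. Observed 1.
Test 1: faults giving observed 1 are {n3 stuck-at-1}.
Only n3 stuck-at-1 is consistent with every test.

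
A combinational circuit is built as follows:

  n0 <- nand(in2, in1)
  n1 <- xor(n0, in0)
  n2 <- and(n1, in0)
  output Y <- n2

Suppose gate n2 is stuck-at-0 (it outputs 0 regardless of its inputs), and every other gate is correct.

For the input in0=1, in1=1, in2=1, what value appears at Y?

Propagate with n2 forced: n0=0, n1=1, n2=0 [stuck-at-0].
So Y = 0. (Without the fault it would be 1.)

0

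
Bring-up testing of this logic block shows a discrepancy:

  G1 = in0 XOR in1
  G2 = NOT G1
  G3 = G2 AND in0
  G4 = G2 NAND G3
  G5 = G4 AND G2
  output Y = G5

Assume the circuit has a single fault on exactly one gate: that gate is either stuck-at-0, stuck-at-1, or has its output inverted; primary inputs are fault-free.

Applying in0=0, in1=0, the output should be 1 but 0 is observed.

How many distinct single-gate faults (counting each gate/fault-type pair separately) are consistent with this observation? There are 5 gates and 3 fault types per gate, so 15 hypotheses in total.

Fault-free: G1=0, G2=1, G3=0, G4=1, G5=1 → 1. Observed 0.
  G1: stuck-at-1, inverted output ✓; others ✗
  G2: stuck-at-0, inverted output ✓; others ✗
  G3: stuck-at-1, inverted output ✓; others ✗
  G4: stuck-at-0, inverted output ✓; others ✗
  G5: stuck-at-0, inverted output ✓; others ✗
Consistent faults: {G1 stuck-at-1, G1 inverted output, G2 stuck-at-0, G2 inverted output, G3 stuck-at-1, G3 inverted output, G4 stuck-at-0, G4 inverted output, G5 stuck-at-0, G5 inverted output} — 10 in all.

10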